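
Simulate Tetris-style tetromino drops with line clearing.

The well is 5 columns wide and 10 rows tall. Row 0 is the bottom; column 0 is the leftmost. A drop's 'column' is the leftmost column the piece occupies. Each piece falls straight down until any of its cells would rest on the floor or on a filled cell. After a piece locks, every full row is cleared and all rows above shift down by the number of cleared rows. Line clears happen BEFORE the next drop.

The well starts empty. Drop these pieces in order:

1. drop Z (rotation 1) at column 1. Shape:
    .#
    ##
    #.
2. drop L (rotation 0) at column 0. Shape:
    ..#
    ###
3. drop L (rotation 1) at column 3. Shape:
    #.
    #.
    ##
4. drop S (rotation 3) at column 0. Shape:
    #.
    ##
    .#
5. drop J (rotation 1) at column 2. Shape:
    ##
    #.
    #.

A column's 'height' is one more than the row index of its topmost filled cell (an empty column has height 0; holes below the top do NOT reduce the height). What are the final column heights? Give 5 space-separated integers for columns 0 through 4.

Answer: 7 6 8 8 1

Derivation:
Drop 1: Z rot1 at col 1 lands with bottom-row=0; cleared 0 line(s) (total 0); column heights now [0 2 3 0 0], max=3
Drop 2: L rot0 at col 0 lands with bottom-row=3; cleared 0 line(s) (total 0); column heights now [4 4 5 0 0], max=5
Drop 3: L rot1 at col 3 lands with bottom-row=0; cleared 0 line(s) (total 0); column heights now [4 4 5 3 1], max=5
Drop 4: S rot3 at col 0 lands with bottom-row=4; cleared 0 line(s) (total 0); column heights now [7 6 5 3 1], max=7
Drop 5: J rot1 at col 2 lands with bottom-row=5; cleared 0 line(s) (total 0); column heights now [7 6 8 8 1], max=8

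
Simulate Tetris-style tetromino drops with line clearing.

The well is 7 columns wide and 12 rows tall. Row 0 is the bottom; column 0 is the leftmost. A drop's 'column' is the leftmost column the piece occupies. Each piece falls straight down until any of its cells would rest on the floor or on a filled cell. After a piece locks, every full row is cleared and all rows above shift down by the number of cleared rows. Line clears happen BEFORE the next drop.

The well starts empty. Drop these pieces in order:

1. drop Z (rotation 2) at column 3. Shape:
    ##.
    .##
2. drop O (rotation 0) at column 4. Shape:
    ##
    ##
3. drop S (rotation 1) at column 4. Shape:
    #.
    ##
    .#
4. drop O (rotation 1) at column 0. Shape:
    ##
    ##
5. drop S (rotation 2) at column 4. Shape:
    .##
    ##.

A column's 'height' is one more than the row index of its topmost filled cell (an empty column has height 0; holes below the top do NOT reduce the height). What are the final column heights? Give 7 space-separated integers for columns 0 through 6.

Drop 1: Z rot2 at col 3 lands with bottom-row=0; cleared 0 line(s) (total 0); column heights now [0 0 0 2 2 1 0], max=2
Drop 2: O rot0 at col 4 lands with bottom-row=2; cleared 0 line(s) (total 0); column heights now [0 0 0 2 4 4 0], max=4
Drop 3: S rot1 at col 4 lands with bottom-row=4; cleared 0 line(s) (total 0); column heights now [0 0 0 2 7 6 0], max=7
Drop 4: O rot1 at col 0 lands with bottom-row=0; cleared 0 line(s) (total 0); column heights now [2 2 0 2 7 6 0], max=7
Drop 5: S rot2 at col 4 lands with bottom-row=7; cleared 0 line(s) (total 0); column heights now [2 2 0 2 8 9 9], max=9

Answer: 2 2 0 2 8 9 9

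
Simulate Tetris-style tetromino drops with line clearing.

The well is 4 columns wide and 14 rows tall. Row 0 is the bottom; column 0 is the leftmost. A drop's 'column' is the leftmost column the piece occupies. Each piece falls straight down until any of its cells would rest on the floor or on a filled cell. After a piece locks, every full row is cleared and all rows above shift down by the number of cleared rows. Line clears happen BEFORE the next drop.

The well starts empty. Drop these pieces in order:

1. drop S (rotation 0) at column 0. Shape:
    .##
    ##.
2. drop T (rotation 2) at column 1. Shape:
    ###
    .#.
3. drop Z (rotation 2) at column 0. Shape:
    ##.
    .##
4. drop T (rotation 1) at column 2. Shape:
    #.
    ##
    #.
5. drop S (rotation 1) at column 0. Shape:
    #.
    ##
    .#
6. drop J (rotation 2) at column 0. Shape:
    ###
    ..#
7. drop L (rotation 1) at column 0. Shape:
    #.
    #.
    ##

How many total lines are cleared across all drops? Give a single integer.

Drop 1: S rot0 at col 0 lands with bottom-row=0; cleared 0 line(s) (total 0); column heights now [1 2 2 0], max=2
Drop 2: T rot2 at col 1 lands with bottom-row=2; cleared 0 line(s) (total 0); column heights now [1 4 4 4], max=4
Drop 3: Z rot2 at col 0 lands with bottom-row=4; cleared 0 line(s) (total 0); column heights now [6 6 5 4], max=6
Drop 4: T rot1 at col 2 lands with bottom-row=5; cleared 0 line(s) (total 0); column heights now [6 6 8 7], max=8
Drop 5: S rot1 at col 0 lands with bottom-row=6; cleared 0 line(s) (total 0); column heights now [9 8 8 7], max=9
Drop 6: J rot2 at col 0 lands with bottom-row=8; cleared 0 line(s) (total 0); column heights now [10 10 10 7], max=10
Drop 7: L rot1 at col 0 lands with bottom-row=10; cleared 0 line(s) (total 0); column heights now [13 11 10 7], max=13

Answer: 0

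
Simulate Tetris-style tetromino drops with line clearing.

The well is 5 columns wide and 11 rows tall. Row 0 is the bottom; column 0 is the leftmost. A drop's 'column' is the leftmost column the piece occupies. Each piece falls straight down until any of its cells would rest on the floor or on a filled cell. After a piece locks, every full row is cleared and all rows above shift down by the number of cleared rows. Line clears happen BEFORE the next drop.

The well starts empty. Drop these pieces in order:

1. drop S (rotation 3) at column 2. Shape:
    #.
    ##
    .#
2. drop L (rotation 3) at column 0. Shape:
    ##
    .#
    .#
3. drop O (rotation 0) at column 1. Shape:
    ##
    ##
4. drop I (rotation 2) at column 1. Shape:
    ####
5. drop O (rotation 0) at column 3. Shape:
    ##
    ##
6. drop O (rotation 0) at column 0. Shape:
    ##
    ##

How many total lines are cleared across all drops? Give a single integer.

Answer: 0

Derivation:
Drop 1: S rot3 at col 2 lands with bottom-row=0; cleared 0 line(s) (total 0); column heights now [0 0 3 2 0], max=3
Drop 2: L rot3 at col 0 lands with bottom-row=0; cleared 0 line(s) (total 0); column heights now [3 3 3 2 0], max=3
Drop 3: O rot0 at col 1 lands with bottom-row=3; cleared 0 line(s) (total 0); column heights now [3 5 5 2 0], max=5
Drop 4: I rot2 at col 1 lands with bottom-row=5; cleared 0 line(s) (total 0); column heights now [3 6 6 6 6], max=6
Drop 5: O rot0 at col 3 lands with bottom-row=6; cleared 0 line(s) (total 0); column heights now [3 6 6 8 8], max=8
Drop 6: O rot0 at col 0 lands with bottom-row=6; cleared 0 line(s) (total 0); column heights now [8 8 6 8 8], max=8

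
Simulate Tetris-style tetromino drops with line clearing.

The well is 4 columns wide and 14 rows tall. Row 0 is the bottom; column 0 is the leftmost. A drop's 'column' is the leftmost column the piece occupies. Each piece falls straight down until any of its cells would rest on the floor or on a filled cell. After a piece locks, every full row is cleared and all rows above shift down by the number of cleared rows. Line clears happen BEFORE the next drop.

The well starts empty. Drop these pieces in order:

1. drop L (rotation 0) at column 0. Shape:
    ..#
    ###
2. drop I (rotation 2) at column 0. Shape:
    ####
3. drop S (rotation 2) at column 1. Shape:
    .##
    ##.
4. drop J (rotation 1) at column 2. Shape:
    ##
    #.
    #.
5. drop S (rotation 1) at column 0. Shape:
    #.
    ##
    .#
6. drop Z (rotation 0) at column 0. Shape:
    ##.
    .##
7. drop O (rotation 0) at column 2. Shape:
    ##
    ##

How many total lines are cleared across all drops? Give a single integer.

Answer: 2

Derivation:
Drop 1: L rot0 at col 0 lands with bottom-row=0; cleared 0 line(s) (total 0); column heights now [1 1 2 0], max=2
Drop 2: I rot2 at col 0 lands with bottom-row=2; cleared 1 line(s) (total 1); column heights now [1 1 2 0], max=2
Drop 3: S rot2 at col 1 lands with bottom-row=2; cleared 0 line(s) (total 1); column heights now [1 3 4 4], max=4
Drop 4: J rot1 at col 2 lands with bottom-row=4; cleared 0 line(s) (total 1); column heights now [1 3 7 7], max=7
Drop 5: S rot1 at col 0 lands with bottom-row=3; cleared 0 line(s) (total 1); column heights now [6 5 7 7], max=7
Drop 6: Z rot0 at col 0 lands with bottom-row=7; cleared 0 line(s) (total 1); column heights now [9 9 8 7], max=9
Drop 7: O rot0 at col 2 lands with bottom-row=8; cleared 1 line(s) (total 2); column heights now [6 8 9 9], max=9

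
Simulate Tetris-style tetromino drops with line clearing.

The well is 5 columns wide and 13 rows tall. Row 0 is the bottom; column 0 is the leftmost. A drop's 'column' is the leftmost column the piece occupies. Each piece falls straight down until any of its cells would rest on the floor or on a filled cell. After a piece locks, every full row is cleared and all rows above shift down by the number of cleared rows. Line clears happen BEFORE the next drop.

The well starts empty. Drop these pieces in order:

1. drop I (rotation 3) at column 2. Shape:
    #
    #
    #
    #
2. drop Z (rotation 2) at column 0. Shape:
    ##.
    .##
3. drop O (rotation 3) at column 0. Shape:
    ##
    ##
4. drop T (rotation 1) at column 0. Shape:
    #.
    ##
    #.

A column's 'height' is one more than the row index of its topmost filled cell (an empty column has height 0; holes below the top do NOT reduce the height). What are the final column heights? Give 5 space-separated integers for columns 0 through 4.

Drop 1: I rot3 at col 2 lands with bottom-row=0; cleared 0 line(s) (total 0); column heights now [0 0 4 0 0], max=4
Drop 2: Z rot2 at col 0 lands with bottom-row=4; cleared 0 line(s) (total 0); column heights now [6 6 5 0 0], max=6
Drop 3: O rot3 at col 0 lands with bottom-row=6; cleared 0 line(s) (total 0); column heights now [8 8 5 0 0], max=8
Drop 4: T rot1 at col 0 lands with bottom-row=8; cleared 0 line(s) (total 0); column heights now [11 10 5 0 0], max=11

Answer: 11 10 5 0 0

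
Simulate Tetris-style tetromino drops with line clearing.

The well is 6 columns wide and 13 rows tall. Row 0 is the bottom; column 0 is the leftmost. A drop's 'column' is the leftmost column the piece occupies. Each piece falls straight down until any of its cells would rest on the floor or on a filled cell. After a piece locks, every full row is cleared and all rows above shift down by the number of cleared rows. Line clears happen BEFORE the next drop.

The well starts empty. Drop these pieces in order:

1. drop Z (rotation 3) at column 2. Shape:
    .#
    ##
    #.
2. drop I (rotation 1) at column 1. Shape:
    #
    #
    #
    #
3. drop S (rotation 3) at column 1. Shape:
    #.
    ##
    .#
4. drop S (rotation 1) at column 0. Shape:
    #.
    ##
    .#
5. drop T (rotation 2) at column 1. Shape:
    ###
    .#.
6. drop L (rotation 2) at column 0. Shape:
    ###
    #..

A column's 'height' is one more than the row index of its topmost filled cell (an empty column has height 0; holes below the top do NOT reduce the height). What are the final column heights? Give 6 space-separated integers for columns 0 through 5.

Drop 1: Z rot3 at col 2 lands with bottom-row=0; cleared 0 line(s) (total 0); column heights now [0 0 2 3 0 0], max=3
Drop 2: I rot1 at col 1 lands with bottom-row=0; cleared 0 line(s) (total 0); column heights now [0 4 2 3 0 0], max=4
Drop 3: S rot3 at col 1 lands with bottom-row=3; cleared 0 line(s) (total 0); column heights now [0 6 5 3 0 0], max=6
Drop 4: S rot1 at col 0 lands with bottom-row=6; cleared 0 line(s) (total 0); column heights now [9 8 5 3 0 0], max=9
Drop 5: T rot2 at col 1 lands with bottom-row=7; cleared 0 line(s) (total 0); column heights now [9 9 9 9 0 0], max=9
Drop 6: L rot2 at col 0 lands with bottom-row=9; cleared 0 line(s) (total 0); column heights now [11 11 11 9 0 0], max=11

Answer: 11 11 11 9 0 0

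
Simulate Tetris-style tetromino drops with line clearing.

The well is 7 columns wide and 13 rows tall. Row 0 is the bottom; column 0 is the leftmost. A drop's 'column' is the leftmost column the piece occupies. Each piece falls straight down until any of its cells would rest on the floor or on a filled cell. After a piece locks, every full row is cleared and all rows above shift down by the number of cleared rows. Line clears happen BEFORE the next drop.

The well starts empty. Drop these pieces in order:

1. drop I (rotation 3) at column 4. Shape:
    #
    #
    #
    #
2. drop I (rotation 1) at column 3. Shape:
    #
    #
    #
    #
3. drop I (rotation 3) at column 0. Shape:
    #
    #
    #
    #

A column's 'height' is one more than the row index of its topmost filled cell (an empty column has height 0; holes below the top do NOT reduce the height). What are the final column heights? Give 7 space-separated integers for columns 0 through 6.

Drop 1: I rot3 at col 4 lands with bottom-row=0; cleared 0 line(s) (total 0); column heights now [0 0 0 0 4 0 0], max=4
Drop 2: I rot1 at col 3 lands with bottom-row=0; cleared 0 line(s) (total 0); column heights now [0 0 0 4 4 0 0], max=4
Drop 3: I rot3 at col 0 lands with bottom-row=0; cleared 0 line(s) (total 0); column heights now [4 0 0 4 4 0 0], max=4

Answer: 4 0 0 4 4 0 0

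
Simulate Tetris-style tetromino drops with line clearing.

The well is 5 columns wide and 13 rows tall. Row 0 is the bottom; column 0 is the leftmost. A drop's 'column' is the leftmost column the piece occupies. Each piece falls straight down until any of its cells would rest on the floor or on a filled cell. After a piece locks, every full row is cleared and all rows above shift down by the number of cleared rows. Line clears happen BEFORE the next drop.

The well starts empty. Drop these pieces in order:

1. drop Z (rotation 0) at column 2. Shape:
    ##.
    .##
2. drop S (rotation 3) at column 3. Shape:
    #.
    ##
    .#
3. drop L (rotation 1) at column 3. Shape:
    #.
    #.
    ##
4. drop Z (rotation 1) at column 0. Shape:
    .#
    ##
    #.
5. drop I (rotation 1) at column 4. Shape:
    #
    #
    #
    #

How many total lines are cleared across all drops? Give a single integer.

Drop 1: Z rot0 at col 2 lands with bottom-row=0; cleared 0 line(s) (total 0); column heights now [0 0 2 2 1], max=2
Drop 2: S rot3 at col 3 lands with bottom-row=1; cleared 0 line(s) (total 0); column heights now [0 0 2 4 3], max=4
Drop 3: L rot1 at col 3 lands with bottom-row=4; cleared 0 line(s) (total 0); column heights now [0 0 2 7 5], max=7
Drop 4: Z rot1 at col 0 lands with bottom-row=0; cleared 1 line(s) (total 1); column heights now [1 2 0 6 4], max=6
Drop 5: I rot1 at col 4 lands with bottom-row=4; cleared 0 line(s) (total 1); column heights now [1 2 0 6 8], max=8

Answer: 1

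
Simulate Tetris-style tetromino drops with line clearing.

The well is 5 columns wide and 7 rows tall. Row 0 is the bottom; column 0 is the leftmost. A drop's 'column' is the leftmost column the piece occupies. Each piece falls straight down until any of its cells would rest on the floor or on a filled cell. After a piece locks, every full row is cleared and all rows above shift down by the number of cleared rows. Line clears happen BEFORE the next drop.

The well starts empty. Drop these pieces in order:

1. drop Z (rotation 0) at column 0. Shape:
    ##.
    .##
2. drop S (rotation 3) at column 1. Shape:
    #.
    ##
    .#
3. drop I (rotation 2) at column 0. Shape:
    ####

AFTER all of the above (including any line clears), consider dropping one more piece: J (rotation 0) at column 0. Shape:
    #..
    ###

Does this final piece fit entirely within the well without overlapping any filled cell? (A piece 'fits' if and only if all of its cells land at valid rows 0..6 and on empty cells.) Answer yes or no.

Drop 1: Z rot0 at col 0 lands with bottom-row=0; cleared 0 line(s) (total 0); column heights now [2 2 1 0 0], max=2
Drop 2: S rot3 at col 1 lands with bottom-row=1; cleared 0 line(s) (total 0); column heights now [2 4 3 0 0], max=4
Drop 3: I rot2 at col 0 lands with bottom-row=4; cleared 0 line(s) (total 0); column heights now [5 5 5 5 0], max=5
Test piece J rot0 at col 0 (width 3): heights before test = [5 5 5 5 0]; fits = True

Answer: yes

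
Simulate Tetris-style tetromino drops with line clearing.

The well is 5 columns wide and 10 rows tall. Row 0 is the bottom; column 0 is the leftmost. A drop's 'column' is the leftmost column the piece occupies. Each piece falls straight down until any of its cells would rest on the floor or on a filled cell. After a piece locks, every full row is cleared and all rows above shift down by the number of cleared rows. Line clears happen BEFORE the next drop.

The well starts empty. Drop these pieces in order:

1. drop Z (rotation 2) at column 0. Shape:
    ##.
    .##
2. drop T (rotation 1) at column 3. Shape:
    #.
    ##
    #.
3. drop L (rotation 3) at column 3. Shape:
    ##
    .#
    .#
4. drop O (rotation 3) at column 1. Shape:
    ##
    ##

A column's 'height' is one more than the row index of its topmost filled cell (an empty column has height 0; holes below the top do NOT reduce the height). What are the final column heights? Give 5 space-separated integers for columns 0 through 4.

Answer: 2 4 4 5 5

Derivation:
Drop 1: Z rot2 at col 0 lands with bottom-row=0; cleared 0 line(s) (total 0); column heights now [2 2 1 0 0], max=2
Drop 2: T rot1 at col 3 lands with bottom-row=0; cleared 0 line(s) (total 0); column heights now [2 2 1 3 2], max=3
Drop 3: L rot3 at col 3 lands with bottom-row=2; cleared 0 line(s) (total 0); column heights now [2 2 1 5 5], max=5
Drop 4: O rot3 at col 1 lands with bottom-row=2; cleared 0 line(s) (total 0); column heights now [2 4 4 5 5], max=5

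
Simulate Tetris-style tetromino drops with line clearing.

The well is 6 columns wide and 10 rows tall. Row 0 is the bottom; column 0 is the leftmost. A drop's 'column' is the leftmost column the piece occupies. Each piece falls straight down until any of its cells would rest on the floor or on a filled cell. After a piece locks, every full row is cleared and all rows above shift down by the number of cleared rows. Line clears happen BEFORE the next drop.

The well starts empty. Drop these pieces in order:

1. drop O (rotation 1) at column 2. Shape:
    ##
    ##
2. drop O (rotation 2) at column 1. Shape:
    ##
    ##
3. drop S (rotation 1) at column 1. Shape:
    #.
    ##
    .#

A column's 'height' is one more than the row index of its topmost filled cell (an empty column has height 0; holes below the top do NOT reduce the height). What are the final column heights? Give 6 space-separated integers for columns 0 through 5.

Drop 1: O rot1 at col 2 lands with bottom-row=0; cleared 0 line(s) (total 0); column heights now [0 0 2 2 0 0], max=2
Drop 2: O rot2 at col 1 lands with bottom-row=2; cleared 0 line(s) (total 0); column heights now [0 4 4 2 0 0], max=4
Drop 3: S rot1 at col 1 lands with bottom-row=4; cleared 0 line(s) (total 0); column heights now [0 7 6 2 0 0], max=7

Answer: 0 7 6 2 0 0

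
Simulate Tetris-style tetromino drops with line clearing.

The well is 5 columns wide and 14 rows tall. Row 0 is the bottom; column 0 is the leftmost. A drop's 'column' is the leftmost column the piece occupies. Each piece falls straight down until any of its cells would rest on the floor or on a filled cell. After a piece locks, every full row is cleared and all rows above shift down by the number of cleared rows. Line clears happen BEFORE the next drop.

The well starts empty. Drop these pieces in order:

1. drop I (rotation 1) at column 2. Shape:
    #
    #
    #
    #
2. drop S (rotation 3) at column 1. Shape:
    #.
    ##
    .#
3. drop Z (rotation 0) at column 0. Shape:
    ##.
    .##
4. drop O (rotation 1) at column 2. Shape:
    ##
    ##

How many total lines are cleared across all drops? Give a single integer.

Answer: 0

Derivation:
Drop 1: I rot1 at col 2 lands with bottom-row=0; cleared 0 line(s) (total 0); column heights now [0 0 4 0 0], max=4
Drop 2: S rot3 at col 1 lands with bottom-row=4; cleared 0 line(s) (total 0); column heights now [0 7 6 0 0], max=7
Drop 3: Z rot0 at col 0 lands with bottom-row=7; cleared 0 line(s) (total 0); column heights now [9 9 8 0 0], max=9
Drop 4: O rot1 at col 2 lands with bottom-row=8; cleared 0 line(s) (total 0); column heights now [9 9 10 10 0], max=10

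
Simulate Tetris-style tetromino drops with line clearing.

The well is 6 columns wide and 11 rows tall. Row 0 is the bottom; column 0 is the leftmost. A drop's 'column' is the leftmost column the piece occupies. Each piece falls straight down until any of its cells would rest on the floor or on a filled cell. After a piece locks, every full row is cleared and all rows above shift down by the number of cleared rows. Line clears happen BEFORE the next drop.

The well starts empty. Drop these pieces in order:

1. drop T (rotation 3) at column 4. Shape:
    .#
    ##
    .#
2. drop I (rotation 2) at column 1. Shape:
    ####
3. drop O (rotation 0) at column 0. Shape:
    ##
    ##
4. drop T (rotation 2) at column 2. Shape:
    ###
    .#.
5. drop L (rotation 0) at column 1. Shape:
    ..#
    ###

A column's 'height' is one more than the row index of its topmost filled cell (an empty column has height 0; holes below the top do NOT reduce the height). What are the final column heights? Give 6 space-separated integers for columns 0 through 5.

Drop 1: T rot3 at col 4 lands with bottom-row=0; cleared 0 line(s) (total 0); column heights now [0 0 0 0 2 3], max=3
Drop 2: I rot2 at col 1 lands with bottom-row=2; cleared 0 line(s) (total 0); column heights now [0 3 3 3 3 3], max=3
Drop 3: O rot0 at col 0 lands with bottom-row=3; cleared 0 line(s) (total 0); column heights now [5 5 3 3 3 3], max=5
Drop 4: T rot2 at col 2 lands with bottom-row=3; cleared 0 line(s) (total 0); column heights now [5 5 5 5 5 3], max=5
Drop 5: L rot0 at col 1 lands with bottom-row=5; cleared 0 line(s) (total 0); column heights now [5 6 6 7 5 3], max=7

Answer: 5 6 6 7 5 3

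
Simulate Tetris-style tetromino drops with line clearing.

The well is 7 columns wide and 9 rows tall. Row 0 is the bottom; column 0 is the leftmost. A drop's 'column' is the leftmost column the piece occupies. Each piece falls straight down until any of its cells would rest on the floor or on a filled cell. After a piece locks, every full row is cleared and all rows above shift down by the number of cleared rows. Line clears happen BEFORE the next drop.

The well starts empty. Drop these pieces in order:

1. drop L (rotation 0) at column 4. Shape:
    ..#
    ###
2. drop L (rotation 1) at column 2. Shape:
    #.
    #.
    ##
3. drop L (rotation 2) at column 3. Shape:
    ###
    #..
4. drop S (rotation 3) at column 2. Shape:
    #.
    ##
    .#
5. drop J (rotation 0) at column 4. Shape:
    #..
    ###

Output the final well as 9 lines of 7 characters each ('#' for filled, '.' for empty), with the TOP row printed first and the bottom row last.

Drop 1: L rot0 at col 4 lands with bottom-row=0; cleared 0 line(s) (total 0); column heights now [0 0 0 0 1 1 2], max=2
Drop 2: L rot1 at col 2 lands with bottom-row=0; cleared 0 line(s) (total 0); column heights now [0 0 3 1 1 1 2], max=3
Drop 3: L rot2 at col 3 lands with bottom-row=1; cleared 0 line(s) (total 0); column heights now [0 0 3 3 3 3 2], max=3
Drop 4: S rot3 at col 2 lands with bottom-row=3; cleared 0 line(s) (total 0); column heights now [0 0 6 5 3 3 2], max=6
Drop 5: J rot0 at col 4 lands with bottom-row=3; cleared 0 line(s) (total 0); column heights now [0 0 6 5 5 4 4], max=6

Answer: .......
.......
.......
..#....
..###..
...####
..####.
..##..#
..#####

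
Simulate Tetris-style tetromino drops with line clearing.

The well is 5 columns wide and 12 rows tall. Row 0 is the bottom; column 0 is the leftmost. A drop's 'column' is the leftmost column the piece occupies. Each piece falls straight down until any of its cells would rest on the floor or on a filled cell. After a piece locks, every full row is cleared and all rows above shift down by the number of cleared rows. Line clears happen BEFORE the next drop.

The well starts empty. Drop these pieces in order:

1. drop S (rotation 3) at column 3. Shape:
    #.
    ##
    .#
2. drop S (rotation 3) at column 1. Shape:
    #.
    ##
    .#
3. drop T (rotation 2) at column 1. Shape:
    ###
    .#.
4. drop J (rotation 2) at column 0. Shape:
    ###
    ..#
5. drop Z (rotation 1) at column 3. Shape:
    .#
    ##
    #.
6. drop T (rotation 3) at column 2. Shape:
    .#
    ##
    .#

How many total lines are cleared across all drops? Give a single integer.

Answer: 1

Derivation:
Drop 1: S rot3 at col 3 lands with bottom-row=0; cleared 0 line(s) (total 0); column heights now [0 0 0 3 2], max=3
Drop 2: S rot3 at col 1 lands with bottom-row=0; cleared 0 line(s) (total 0); column heights now [0 3 2 3 2], max=3
Drop 3: T rot2 at col 1 lands with bottom-row=2; cleared 0 line(s) (total 0); column heights now [0 4 4 4 2], max=4
Drop 4: J rot2 at col 0 lands with bottom-row=4; cleared 0 line(s) (total 0); column heights now [6 6 6 4 2], max=6
Drop 5: Z rot1 at col 3 lands with bottom-row=4; cleared 1 line(s) (total 1); column heights now [0 4 5 5 6], max=6
Drop 6: T rot3 at col 2 lands with bottom-row=5; cleared 0 line(s) (total 1); column heights now [0 4 7 8 6], max=8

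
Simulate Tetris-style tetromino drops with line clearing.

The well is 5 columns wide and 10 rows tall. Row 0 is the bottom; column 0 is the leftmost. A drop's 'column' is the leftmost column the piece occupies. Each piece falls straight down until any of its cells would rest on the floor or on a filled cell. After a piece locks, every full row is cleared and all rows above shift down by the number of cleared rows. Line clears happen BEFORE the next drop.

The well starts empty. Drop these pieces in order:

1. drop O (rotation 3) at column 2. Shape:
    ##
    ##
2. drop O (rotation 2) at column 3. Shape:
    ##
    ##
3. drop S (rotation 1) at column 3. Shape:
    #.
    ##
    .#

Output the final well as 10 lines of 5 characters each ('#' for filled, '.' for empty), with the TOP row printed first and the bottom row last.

Drop 1: O rot3 at col 2 lands with bottom-row=0; cleared 0 line(s) (total 0); column heights now [0 0 2 2 0], max=2
Drop 2: O rot2 at col 3 lands with bottom-row=2; cleared 0 line(s) (total 0); column heights now [0 0 2 4 4], max=4
Drop 3: S rot1 at col 3 lands with bottom-row=4; cleared 0 line(s) (total 0); column heights now [0 0 2 7 6], max=7

Answer: .....
.....
.....
...#.
...##
....#
...##
...##
..##.
..##.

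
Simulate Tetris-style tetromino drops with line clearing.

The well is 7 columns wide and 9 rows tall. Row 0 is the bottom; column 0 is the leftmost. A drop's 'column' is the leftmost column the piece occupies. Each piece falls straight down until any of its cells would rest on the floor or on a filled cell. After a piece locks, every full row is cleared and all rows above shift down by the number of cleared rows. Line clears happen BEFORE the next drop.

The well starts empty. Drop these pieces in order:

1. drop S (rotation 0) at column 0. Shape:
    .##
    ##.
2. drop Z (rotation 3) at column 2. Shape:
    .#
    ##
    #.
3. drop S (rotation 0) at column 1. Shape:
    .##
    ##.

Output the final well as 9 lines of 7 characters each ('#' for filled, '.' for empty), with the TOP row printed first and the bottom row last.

Drop 1: S rot0 at col 0 lands with bottom-row=0; cleared 0 line(s) (total 0); column heights now [1 2 2 0 0 0 0], max=2
Drop 2: Z rot3 at col 2 lands with bottom-row=2; cleared 0 line(s) (total 0); column heights now [1 2 4 5 0 0 0], max=5
Drop 3: S rot0 at col 1 lands with bottom-row=4; cleared 0 line(s) (total 0); column heights now [1 5 6 6 0 0 0], max=6

Answer: .......
.......
.......
..##...
.###...
..##...
..#....
.##....
##.....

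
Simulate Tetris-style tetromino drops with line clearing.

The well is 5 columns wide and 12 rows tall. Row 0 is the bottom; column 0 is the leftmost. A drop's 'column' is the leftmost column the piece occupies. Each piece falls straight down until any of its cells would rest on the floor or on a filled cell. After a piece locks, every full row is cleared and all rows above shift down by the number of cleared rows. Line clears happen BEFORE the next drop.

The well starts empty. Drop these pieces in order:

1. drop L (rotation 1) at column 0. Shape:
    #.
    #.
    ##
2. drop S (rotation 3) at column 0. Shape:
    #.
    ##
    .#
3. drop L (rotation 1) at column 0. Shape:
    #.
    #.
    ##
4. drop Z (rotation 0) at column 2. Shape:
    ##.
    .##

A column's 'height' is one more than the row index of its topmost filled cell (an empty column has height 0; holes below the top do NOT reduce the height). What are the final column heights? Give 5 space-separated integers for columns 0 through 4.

Answer: 8 6 2 2 1

Derivation:
Drop 1: L rot1 at col 0 lands with bottom-row=0; cleared 0 line(s) (total 0); column heights now [3 1 0 0 0], max=3
Drop 2: S rot3 at col 0 lands with bottom-row=2; cleared 0 line(s) (total 0); column heights now [5 4 0 0 0], max=5
Drop 3: L rot1 at col 0 lands with bottom-row=5; cleared 0 line(s) (total 0); column heights now [8 6 0 0 0], max=8
Drop 4: Z rot0 at col 2 lands with bottom-row=0; cleared 0 line(s) (total 0); column heights now [8 6 2 2 1], max=8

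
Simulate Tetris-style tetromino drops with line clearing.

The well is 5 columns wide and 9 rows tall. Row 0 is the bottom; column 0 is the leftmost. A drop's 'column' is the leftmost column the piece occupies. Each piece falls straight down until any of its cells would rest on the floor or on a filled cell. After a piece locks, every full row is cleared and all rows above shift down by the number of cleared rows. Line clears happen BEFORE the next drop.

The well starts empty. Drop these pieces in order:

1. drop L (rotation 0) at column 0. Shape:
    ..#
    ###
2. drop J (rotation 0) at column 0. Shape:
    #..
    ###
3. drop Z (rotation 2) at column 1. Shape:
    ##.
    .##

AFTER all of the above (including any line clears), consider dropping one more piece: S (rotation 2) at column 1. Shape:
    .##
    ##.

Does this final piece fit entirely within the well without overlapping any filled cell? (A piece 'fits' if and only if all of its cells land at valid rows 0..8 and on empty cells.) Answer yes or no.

Drop 1: L rot0 at col 0 lands with bottom-row=0; cleared 0 line(s) (total 0); column heights now [1 1 2 0 0], max=2
Drop 2: J rot0 at col 0 lands with bottom-row=2; cleared 0 line(s) (total 0); column heights now [4 3 3 0 0], max=4
Drop 3: Z rot2 at col 1 lands with bottom-row=3; cleared 0 line(s) (total 0); column heights now [4 5 5 4 0], max=5
Test piece S rot2 at col 1 (width 3): heights before test = [4 5 5 4 0]; fits = True

Answer: yes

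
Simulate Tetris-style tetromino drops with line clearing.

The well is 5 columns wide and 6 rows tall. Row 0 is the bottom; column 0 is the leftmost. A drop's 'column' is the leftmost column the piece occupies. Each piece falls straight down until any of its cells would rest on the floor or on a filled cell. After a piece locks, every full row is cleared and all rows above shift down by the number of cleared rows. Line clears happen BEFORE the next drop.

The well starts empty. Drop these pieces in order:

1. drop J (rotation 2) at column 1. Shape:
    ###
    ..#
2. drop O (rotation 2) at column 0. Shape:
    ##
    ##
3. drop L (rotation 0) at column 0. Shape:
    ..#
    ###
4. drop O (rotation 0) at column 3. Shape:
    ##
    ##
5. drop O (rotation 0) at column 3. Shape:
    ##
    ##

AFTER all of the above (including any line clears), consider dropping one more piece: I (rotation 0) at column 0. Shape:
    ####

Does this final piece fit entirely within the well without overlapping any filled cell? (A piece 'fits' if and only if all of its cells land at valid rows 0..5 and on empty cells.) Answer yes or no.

Drop 1: J rot2 at col 1 lands with bottom-row=0; cleared 0 line(s) (total 0); column heights now [0 2 2 2 0], max=2
Drop 2: O rot2 at col 0 lands with bottom-row=2; cleared 0 line(s) (total 0); column heights now [4 4 2 2 0], max=4
Drop 3: L rot0 at col 0 lands with bottom-row=4; cleared 0 line(s) (total 0); column heights now [5 5 6 2 0], max=6
Drop 4: O rot0 at col 3 lands with bottom-row=2; cleared 0 line(s) (total 0); column heights now [5 5 6 4 4], max=6
Drop 5: O rot0 at col 3 lands with bottom-row=4; cleared 1 line(s) (total 1); column heights now [4 4 5 5 5], max=5
Test piece I rot0 at col 0 (width 4): heights before test = [4 4 5 5 5]; fits = True

Answer: yes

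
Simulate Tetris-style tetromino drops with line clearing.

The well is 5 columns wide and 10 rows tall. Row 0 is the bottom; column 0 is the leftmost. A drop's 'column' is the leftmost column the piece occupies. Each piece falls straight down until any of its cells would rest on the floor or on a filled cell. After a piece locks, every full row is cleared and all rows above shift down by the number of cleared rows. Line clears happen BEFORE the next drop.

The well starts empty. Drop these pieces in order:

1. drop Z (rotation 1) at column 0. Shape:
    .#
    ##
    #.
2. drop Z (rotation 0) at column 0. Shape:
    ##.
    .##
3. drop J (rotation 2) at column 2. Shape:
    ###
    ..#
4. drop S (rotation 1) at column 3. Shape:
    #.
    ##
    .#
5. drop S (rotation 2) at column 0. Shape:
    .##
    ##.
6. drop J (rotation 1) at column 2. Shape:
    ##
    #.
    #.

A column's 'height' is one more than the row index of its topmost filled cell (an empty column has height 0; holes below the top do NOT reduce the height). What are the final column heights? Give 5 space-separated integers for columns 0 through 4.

Drop 1: Z rot1 at col 0 lands with bottom-row=0; cleared 0 line(s) (total 0); column heights now [2 3 0 0 0], max=3
Drop 2: Z rot0 at col 0 lands with bottom-row=3; cleared 0 line(s) (total 0); column heights now [5 5 4 0 0], max=5
Drop 3: J rot2 at col 2 lands with bottom-row=3; cleared 1 line(s) (total 1); column heights now [2 4 4 0 4], max=4
Drop 4: S rot1 at col 3 lands with bottom-row=4; cleared 0 line(s) (total 1); column heights now [2 4 4 7 6], max=7
Drop 5: S rot2 at col 0 lands with bottom-row=4; cleared 0 line(s) (total 1); column heights now [5 6 6 7 6], max=7
Drop 6: J rot1 at col 2 lands with bottom-row=6; cleared 0 line(s) (total 1); column heights now [5 6 9 9 6], max=9

Answer: 5 6 9 9 6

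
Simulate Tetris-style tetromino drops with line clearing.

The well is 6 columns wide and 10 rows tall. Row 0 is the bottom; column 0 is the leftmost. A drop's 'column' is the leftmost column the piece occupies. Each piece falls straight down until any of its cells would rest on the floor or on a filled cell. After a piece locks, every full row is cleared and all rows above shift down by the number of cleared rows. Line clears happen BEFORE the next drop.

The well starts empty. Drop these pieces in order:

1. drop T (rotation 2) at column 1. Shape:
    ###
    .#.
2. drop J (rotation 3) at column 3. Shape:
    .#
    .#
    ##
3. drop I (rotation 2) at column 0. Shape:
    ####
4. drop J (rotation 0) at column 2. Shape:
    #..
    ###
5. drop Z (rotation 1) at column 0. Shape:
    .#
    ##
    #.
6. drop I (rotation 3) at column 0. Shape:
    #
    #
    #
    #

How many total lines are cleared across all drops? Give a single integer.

Answer: 0

Derivation:
Drop 1: T rot2 at col 1 lands with bottom-row=0; cleared 0 line(s) (total 0); column heights now [0 2 2 2 0 0], max=2
Drop 2: J rot3 at col 3 lands with bottom-row=2; cleared 0 line(s) (total 0); column heights now [0 2 2 3 5 0], max=5
Drop 3: I rot2 at col 0 lands with bottom-row=3; cleared 0 line(s) (total 0); column heights now [4 4 4 4 5 0], max=5
Drop 4: J rot0 at col 2 lands with bottom-row=5; cleared 0 line(s) (total 0); column heights now [4 4 7 6 6 0], max=7
Drop 5: Z rot1 at col 0 lands with bottom-row=4; cleared 0 line(s) (total 0); column heights now [6 7 7 6 6 0], max=7
Drop 6: I rot3 at col 0 lands with bottom-row=6; cleared 0 line(s) (total 0); column heights now [10 7 7 6 6 0], max=10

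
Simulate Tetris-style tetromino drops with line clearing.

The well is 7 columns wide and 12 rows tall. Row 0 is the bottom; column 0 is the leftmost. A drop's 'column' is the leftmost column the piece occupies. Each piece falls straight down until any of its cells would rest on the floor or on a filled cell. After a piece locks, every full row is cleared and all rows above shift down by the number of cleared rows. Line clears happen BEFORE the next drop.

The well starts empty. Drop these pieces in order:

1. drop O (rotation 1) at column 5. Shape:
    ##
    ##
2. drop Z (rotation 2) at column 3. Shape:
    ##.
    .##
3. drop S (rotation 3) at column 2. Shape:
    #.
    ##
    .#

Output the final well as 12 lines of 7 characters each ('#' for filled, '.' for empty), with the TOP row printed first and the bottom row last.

Drop 1: O rot1 at col 5 lands with bottom-row=0; cleared 0 line(s) (total 0); column heights now [0 0 0 0 0 2 2], max=2
Drop 2: Z rot2 at col 3 lands with bottom-row=2; cleared 0 line(s) (total 0); column heights now [0 0 0 4 4 3 2], max=4
Drop 3: S rot3 at col 2 lands with bottom-row=4; cleared 0 line(s) (total 0); column heights now [0 0 7 6 4 3 2], max=7

Answer: .......
.......
.......
.......
.......
..#....
..##...
...#...
...##..
....##.
.....##
.....##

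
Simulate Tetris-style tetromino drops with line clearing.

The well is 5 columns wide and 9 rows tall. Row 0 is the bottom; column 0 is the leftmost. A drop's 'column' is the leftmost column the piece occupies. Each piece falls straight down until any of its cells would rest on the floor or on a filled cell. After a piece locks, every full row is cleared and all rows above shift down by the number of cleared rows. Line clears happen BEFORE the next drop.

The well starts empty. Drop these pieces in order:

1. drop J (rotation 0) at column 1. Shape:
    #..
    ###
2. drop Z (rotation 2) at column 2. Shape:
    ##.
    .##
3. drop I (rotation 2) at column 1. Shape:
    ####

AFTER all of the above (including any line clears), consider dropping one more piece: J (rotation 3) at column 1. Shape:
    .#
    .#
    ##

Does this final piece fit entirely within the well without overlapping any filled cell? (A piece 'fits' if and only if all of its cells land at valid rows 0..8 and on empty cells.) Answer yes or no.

Drop 1: J rot0 at col 1 lands with bottom-row=0; cleared 0 line(s) (total 0); column heights now [0 2 1 1 0], max=2
Drop 2: Z rot2 at col 2 lands with bottom-row=1; cleared 0 line(s) (total 0); column heights now [0 2 3 3 2], max=3
Drop 3: I rot2 at col 1 lands with bottom-row=3; cleared 0 line(s) (total 0); column heights now [0 4 4 4 4], max=4
Test piece J rot3 at col 1 (width 2): heights before test = [0 4 4 4 4]; fits = True

Answer: yes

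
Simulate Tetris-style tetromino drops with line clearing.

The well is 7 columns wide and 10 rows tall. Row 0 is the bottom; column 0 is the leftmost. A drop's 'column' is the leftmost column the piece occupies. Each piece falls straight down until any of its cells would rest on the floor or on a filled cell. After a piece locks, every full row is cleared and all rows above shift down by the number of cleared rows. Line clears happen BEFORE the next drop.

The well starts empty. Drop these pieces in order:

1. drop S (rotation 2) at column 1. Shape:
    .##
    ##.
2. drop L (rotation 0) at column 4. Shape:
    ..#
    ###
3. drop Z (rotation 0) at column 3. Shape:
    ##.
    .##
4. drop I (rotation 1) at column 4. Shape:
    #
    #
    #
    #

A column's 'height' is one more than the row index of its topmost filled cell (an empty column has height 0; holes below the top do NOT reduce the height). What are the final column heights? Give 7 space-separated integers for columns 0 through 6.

Answer: 0 1 2 3 7 2 2

Derivation:
Drop 1: S rot2 at col 1 lands with bottom-row=0; cleared 0 line(s) (total 0); column heights now [0 1 2 2 0 0 0], max=2
Drop 2: L rot0 at col 4 lands with bottom-row=0; cleared 0 line(s) (total 0); column heights now [0 1 2 2 1 1 2], max=2
Drop 3: Z rot0 at col 3 lands with bottom-row=1; cleared 0 line(s) (total 0); column heights now [0 1 2 3 3 2 2], max=3
Drop 4: I rot1 at col 4 lands with bottom-row=3; cleared 0 line(s) (total 0); column heights now [0 1 2 3 7 2 2], max=7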